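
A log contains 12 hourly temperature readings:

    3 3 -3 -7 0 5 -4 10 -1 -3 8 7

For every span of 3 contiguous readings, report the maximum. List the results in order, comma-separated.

3, 3, 0, 5, 5, 10, 10, 10, 8, 8

[3, 3, -3] → max 3
[3, -3, -7] → max 3
[-3, -7, 0] → max 0
[-7, 0, 5] → max 5
[0, 5, -4] → max 5
[5, -4, 10] → max 10
[-4, 10, -1] → max 10
[10, -1, -3] → max 10
[-1, -3, 8] → max 8
[-3, 8, 7] → max 8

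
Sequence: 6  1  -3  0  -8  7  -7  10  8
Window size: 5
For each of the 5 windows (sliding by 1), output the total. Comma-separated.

-4, -3, -11, 2, 10

(6, 1, -3, 0, -8) → sum -4
(1, -3, 0, -8, 7) → sum -3
(-3, 0, -8, 7, -7) → sum -11
(0, -8, 7, -7, 10) → sum 2
(-8, 7, -7, 10, 8) → sum 10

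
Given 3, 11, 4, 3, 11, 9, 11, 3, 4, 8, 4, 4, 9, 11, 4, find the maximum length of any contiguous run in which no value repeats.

5

[3] len 1
[3, 11] len 2
[3, 11, 4] len 3
[11, 4, 3] len 3
[4, 3, 11] len 3
[4, 3, 11, 9] len 4
[9, 11] len 2
[9, 11, 3] len 3
[9, 11, 3, 4] len 4
[9, 11, 3, 4, 8] len 5
[8, 4] len 2
[4] len 1
[4, 9] len 2
[4, 9, 11] len 3
[9, 11, 4] len 3
Longest all-distinct length: 5.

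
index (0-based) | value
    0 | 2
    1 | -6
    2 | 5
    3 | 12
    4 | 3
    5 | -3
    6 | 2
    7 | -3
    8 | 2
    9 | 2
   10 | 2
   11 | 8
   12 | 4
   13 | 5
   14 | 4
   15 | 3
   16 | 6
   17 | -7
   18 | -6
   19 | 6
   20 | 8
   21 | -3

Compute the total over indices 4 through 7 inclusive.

Elements at indices 4..7: 3, -3, 2, -3
sum(3, -3, 2, -3) = -1

-1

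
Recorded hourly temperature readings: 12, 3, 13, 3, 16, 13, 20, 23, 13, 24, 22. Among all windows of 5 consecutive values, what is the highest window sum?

(12, 3, 13, 3, 16) → sum 47
(3, 13, 3, 16, 13) → sum 48
(13, 3, 16, 13, 20) → sum 65
(3, 16, 13, 20, 23) → sum 75
(16, 13, 20, 23, 13) → sum 85
(13, 20, 23, 13, 24) → sum 93
(20, 23, 13, 24, 22) → sum 102
Highest of these is 102.

102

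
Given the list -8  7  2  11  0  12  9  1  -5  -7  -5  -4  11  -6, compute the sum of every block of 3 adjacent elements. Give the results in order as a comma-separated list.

1, 20, 13, 23, 21, 22, 5, -11, -17, -16, 2, 1

(-8, 7, 2) → sum 1
(7, 2, 11) → sum 20
(2, 11, 0) → sum 13
(11, 0, 12) → sum 23
(0, 12, 9) → sum 21
(12, 9, 1) → sum 22
(9, 1, -5) → sum 5
(1, -5, -7) → sum -11
(-5, -7, -5) → sum -17
(-7, -5, -4) → sum -16
(-5, -4, 11) → sum 2
(-4, 11, -6) → sum 1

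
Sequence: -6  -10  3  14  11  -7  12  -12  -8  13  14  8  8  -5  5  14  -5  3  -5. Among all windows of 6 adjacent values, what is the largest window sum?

Each size-6 window and its sum:
-6 -10 3 14 11 -7 → sum 5
-10 3 14 11 -7 12 → sum 23
3 14 11 -7 12 -12 → sum 21
14 11 -7 12 -12 -8 → sum 10
11 -7 12 -12 -8 13 → sum 9
-7 12 -12 -8 13 14 → sum 12
12 -12 -8 13 14 8 → sum 27
-12 -8 13 14 8 8 → sum 23
-8 13 14 8 8 -5 → sum 30
13 14 8 8 -5 5 → sum 43
14 8 8 -5 5 14 → sum 44
8 8 -5 5 14 -5 → sum 25
8 -5 5 14 -5 3 → sum 20
-5 5 14 -5 3 -5 → sum 7
Largest of these is 44.

44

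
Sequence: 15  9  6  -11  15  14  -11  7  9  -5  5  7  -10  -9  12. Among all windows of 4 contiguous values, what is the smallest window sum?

-7

Each size-4 window and its sum:
(15, 9, 6, -11) → sum 19
(9, 6, -11, 15) → sum 19
(6, -11, 15, 14) → sum 24
(-11, 15, 14, -11) → sum 7
(15, 14, -11, 7) → sum 25
(14, -11, 7, 9) → sum 19
(-11, 7, 9, -5) → sum 0
(7, 9, -5, 5) → sum 16
(9, -5, 5, 7) → sum 16
(-5, 5, 7, -10) → sum -3
(5, 7, -10, -9) → sum -7
(7, -10, -9, 12) → sum 0
Smallest of these is -7.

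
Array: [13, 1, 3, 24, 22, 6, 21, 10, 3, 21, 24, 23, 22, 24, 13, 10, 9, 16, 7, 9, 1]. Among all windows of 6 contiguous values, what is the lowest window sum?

13 1 3 24 22 6 → sum 69
1 3 24 22 6 21 → sum 77
3 24 22 6 21 10 → sum 86
24 22 6 21 10 3 → sum 86
22 6 21 10 3 21 → sum 83
6 21 10 3 21 24 → sum 85
21 10 3 21 24 23 → sum 102
10 3 21 24 23 22 → sum 103
3 21 24 23 22 24 → sum 117
21 24 23 22 24 13 → sum 127
24 23 22 24 13 10 → sum 116
23 22 24 13 10 9 → sum 101
22 24 13 10 9 16 → sum 94
24 13 10 9 16 7 → sum 79
13 10 9 16 7 9 → sum 64
10 9 16 7 9 1 → sum 52
Lowest of these is 52.

52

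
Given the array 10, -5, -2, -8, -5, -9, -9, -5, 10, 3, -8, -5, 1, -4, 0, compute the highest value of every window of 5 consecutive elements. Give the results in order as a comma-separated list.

[10, -5, -2, -8, -5] → max 10
[-5, -2, -8, -5, -9] → max -2
[-2, -8, -5, -9, -9] → max -2
[-8, -5, -9, -9, -5] → max -5
[-5, -9, -9, -5, 10] → max 10
[-9, -9, -5, 10, 3] → max 10
[-9, -5, 10, 3, -8] → max 10
[-5, 10, 3, -8, -5] → max 10
[10, 3, -8, -5, 1] → max 10
[3, -8, -5, 1, -4] → max 3
[-8, -5, 1, -4, 0] → max 1

10, -2, -2, -5, 10, 10, 10, 10, 10, 3, 1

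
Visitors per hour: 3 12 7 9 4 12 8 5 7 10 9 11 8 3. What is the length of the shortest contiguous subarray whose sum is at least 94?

add 3: running sum 3 < 94
add 12: running sum 15 < 94
add 7: running sum 22 < 94
add 9: running sum 31 < 94
add 4: running sum 35 < 94
add 12: running sum 47 < 94
add 8: running sum 55 < 94
add 5: running sum 60 < 94
add 7: running sum 67 < 94
add 10: running sum 77 < 94
add 9: running sum 86 < 94
end 11: [12, 7, 9, 4, 12, 8, 5, 7, 10, 9, 11] sum 94, len 11
end 12: [12, 7, 9, 4, 12, 8, 5, 7, 10, 9, 11, 8] sum 102, len 12
end 13: [12, 7, 9, 4, 12, 8, 5, 7, 10, 9, 11, 8, 3] sum 105, len 13
Shortest qualifying length: 11.

11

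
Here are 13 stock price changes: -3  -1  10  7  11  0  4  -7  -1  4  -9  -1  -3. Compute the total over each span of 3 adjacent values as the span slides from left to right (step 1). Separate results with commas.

6, 16, 28, 18, 15, -3, -4, -4, -6, -6, -13

-3 -1 10 → sum 6
-1 10 7 → sum 16
10 7 11 → sum 28
7 11 0 → sum 18
11 0 4 → sum 15
0 4 -7 → sum -3
4 -7 -1 → sum -4
-7 -1 4 → sum -4
-1 4 -9 → sum -6
4 -9 -1 → sum -6
-9 -1 -3 → sum -13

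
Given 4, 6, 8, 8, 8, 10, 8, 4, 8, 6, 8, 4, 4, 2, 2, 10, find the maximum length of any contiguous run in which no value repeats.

add 4: [4] len 1
add 6: [4, 6] len 2
add 8: [4, 6, 8] len 3
add 8 (repeat 8, move left end past it): [8] len 1
add 8 (repeat 8, move left end past it): [8] len 1
add 10: [8, 10] len 2
add 8 (repeat 8, move left end past it): [10, 8] len 2
add 4: [10, 8, 4] len 3
add 8 (repeat 8, move left end past it): [4, 8] len 2
add 6: [4, 8, 6] len 3
add 8 (repeat 8, move left end past it): [6, 8] len 2
add 4: [6, 8, 4] len 3
add 4 (repeat 4, move left end past it): [4] len 1
add 2: [4, 2] len 2
add 2 (repeat 2, move left end past it): [2] len 1
add 10: [2, 10] len 2
Longest all-distinct length: 3.

3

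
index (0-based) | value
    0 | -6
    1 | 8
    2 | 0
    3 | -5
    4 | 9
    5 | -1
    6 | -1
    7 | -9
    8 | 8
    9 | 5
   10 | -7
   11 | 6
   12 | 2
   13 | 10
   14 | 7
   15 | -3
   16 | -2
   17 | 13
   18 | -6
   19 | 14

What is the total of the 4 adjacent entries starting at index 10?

11

Elements at indices 10..13: -7, 6, 2, 10
sum(-7, 6, 2, 10) = 11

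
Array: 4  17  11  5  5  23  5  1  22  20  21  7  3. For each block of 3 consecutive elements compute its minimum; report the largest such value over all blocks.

20

[4, 17, 11] → min 4
[17, 11, 5] → min 5
[11, 5, 5] → min 5
[5, 5, 23] → min 5
[5, 23, 5] → min 5
[23, 5, 1] → min 1
[5, 1, 22] → min 1
[1, 22, 20] → min 1
[22, 20, 21] → min 20
[20, 21, 7] → min 7
[21, 7, 3] → min 3
Largest of these is 20.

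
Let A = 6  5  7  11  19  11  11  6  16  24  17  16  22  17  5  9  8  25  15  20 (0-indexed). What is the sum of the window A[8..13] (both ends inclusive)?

112

Elements at indices 8..13: 16, 24, 17, 16, 22, 17
sum(16, 24, 17, 16, 22, 17) = 112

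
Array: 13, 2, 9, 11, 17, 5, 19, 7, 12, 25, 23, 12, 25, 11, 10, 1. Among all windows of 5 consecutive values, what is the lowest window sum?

[13, 2, 9, 11, 17] → sum 52
[2, 9, 11, 17, 5] → sum 44
[9, 11, 17, 5, 19] → sum 61
[11, 17, 5, 19, 7] → sum 59
[17, 5, 19, 7, 12] → sum 60
[5, 19, 7, 12, 25] → sum 68
[19, 7, 12, 25, 23] → sum 86
[7, 12, 25, 23, 12] → sum 79
[12, 25, 23, 12, 25] → sum 97
[25, 23, 12, 25, 11] → sum 96
[23, 12, 25, 11, 10] → sum 81
[12, 25, 11, 10, 1] → sum 59
Lowest of these is 44.

44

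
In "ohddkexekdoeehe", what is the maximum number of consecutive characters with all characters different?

[o] len 1
[o, h] len 2
[o, h, d] len 3
[d] len 1
[d, k] len 2
[d, k, e] len 3
[d, k, e, x] len 4
[x, e] len 2
[x, e, k] len 3
[x, e, k, d] len 4
[x, e, k, d, o] len 5
[k, d, o, e] len 4
[e] len 1
[e, h] len 2
[h, e] len 2
Longest all-distinct length: 5.

5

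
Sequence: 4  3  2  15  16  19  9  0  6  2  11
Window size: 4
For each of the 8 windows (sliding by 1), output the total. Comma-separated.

24, 36, 52, 59, 44, 34, 17, 19

[4, 3, 2, 15] → sum 24
[3, 2, 15, 16] → sum 36
[2, 15, 16, 19] → sum 52
[15, 16, 19, 9] → sum 59
[16, 19, 9, 0] → sum 44
[19, 9, 0, 6] → sum 34
[9, 0, 6, 2] → sum 17
[0, 6, 2, 11] → sum 19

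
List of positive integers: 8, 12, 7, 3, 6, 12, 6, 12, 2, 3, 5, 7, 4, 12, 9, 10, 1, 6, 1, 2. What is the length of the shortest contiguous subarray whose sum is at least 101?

add 8: running sum 8 < 101
add 12: running sum 20 < 101
add 7: running sum 27 < 101
add 3: running sum 30 < 101
add 6: running sum 36 < 101
add 12: running sum 48 < 101
add 6: running sum 54 < 101
add 12: running sum 66 < 101
add 2: running sum 68 < 101
add 3: running sum 71 < 101
add 5: running sum 76 < 101
add 7: running sum 83 < 101
add 4: running sum 87 < 101
add 12: running sum 99 < 101
end 14: [8, 12, 7, 3, 6, 12, 6, 12, 2, 3, 5, 7, 4, 12, 9] sum 108, len 15
end 15: [12, 7, 3, 6, 12, 6, 12, 2, 3, 5, 7, 4, 12, 9, 10] sum 110, len 15
end 16: [12, 7, 3, 6, 12, 6, 12, 2, 3, 5, 7, 4, 12, 9, 10, 1] sum 111, len 16
end 17: [7, 3, 6, 12, 6, 12, 2, 3, 5, 7, 4, 12, 9, 10, 1, 6] sum 105, len 16
end 18: [7, 3, 6, 12, 6, 12, 2, 3, 5, 7, 4, 12, 9, 10, 1, 6, 1] sum 106, len 17
end 19: [3, 6, 12, 6, 12, 2, 3, 5, 7, 4, 12, 9, 10, 1, 6, 1, 2] sum 101, len 17
Shortest qualifying length: 15.

15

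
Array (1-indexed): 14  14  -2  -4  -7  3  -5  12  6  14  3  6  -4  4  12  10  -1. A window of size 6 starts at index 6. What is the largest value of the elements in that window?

Elements at indices 6..11: 3, -5, 12, 6, 14, 3
max(3, -5, 12, 6, 14, 3) = 14

14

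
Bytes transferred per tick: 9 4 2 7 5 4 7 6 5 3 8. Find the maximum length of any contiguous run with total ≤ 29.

6

Extend to the right; shrink from the left whenever the sum exceeds 29:
[9] sum 9 len 1
[9, 4] sum 13 len 2
[9, 4, 2] sum 15 len 3
[9, 4, 2, 7] sum 22 len 4
[9, 4, 2, 7, 5] sum 27 len 5
[4, 2, 7, 5, 4] sum 22 len 5
[4, 2, 7, 5, 4, 7] sum 29 len 6
[7, 5, 4, 7, 6] sum 29 len 5
[5, 4, 7, 6, 5] sum 27 len 5
[4, 7, 6, 5, 3] sum 25 len 5
[7, 6, 5, 3, 8] sum 29 len 5
Longest length seen: 6.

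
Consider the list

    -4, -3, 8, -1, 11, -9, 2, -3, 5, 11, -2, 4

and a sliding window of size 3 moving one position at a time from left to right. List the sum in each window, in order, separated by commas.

Sliding a size-3 window across the 12 values:
[-4, -3, 8] → sum 1
[-3, 8, -1] → sum 4
[8, -1, 11] → sum 18
[-1, 11, -9] → sum 1
[11, -9, 2] → sum 4
[-9, 2, -3] → sum -10
[2, -3, 5] → sum 4
[-3, 5, 11] → sum 13
[5, 11, -2] → sum 14
[11, -2, 4] → sum 13

1, 4, 18, 1, 4, -10, 4, 13, 14, 13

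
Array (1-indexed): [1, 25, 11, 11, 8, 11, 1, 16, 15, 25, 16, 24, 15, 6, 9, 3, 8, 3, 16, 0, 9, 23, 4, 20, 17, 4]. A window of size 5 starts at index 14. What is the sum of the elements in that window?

29

Elements at indices 14..18: 6, 9, 3, 8, 3
sum(6, 9, 3, 8, 3) = 29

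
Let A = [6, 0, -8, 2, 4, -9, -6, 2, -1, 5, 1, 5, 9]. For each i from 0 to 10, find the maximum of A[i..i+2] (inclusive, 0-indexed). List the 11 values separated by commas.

6 0 -8 → max 6
0 -8 2 → max 2
-8 2 4 → max 4
2 4 -9 → max 4
4 -9 -6 → max 4
-9 -6 2 → max 2
-6 2 -1 → max 2
2 -1 5 → max 5
-1 5 1 → max 5
5 1 5 → max 5
1 5 9 → max 9

6, 2, 4, 4, 4, 2, 2, 5, 5, 5, 9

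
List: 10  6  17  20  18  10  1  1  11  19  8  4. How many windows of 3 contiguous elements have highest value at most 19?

(10, 6, 17) → max 17  ≤ 19 ✓
(6, 17, 20) → max 20
(17, 20, 18) → max 20
(20, 18, 10) → max 20
(18, 10, 1) → max 18  ≤ 19 ✓
(10, 1, 1) → max 10  ≤ 19 ✓
(1, 1, 11) → max 11  ≤ 19 ✓
(1, 11, 19) → max 19  ≤ 19 ✓
(11, 19, 8) → max 19  ≤ 19 ✓
(19, 8, 4) → max 19  ≤ 19 ✓
7 windows satisfy the condition.

7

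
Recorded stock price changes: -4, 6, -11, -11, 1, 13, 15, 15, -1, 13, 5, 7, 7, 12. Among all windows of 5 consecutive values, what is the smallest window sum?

(-4, 6, -11, -11, 1) → sum -19
(6, -11, -11, 1, 13) → sum -2
(-11, -11, 1, 13, 15) → sum 7
(-11, 1, 13, 15, 15) → sum 33
(1, 13, 15, 15, -1) → sum 43
(13, 15, 15, -1, 13) → sum 55
(15, 15, -1, 13, 5) → sum 47
(15, -1, 13, 5, 7) → sum 39
(-1, 13, 5, 7, 7) → sum 31
(13, 5, 7, 7, 12) → sum 44
Smallest of these is -19.

-19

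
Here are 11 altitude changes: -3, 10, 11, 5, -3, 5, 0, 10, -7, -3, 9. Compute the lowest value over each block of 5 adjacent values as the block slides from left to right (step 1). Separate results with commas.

-3, -3, -3, -3, -7, -7, -7

-3 10 11 5 -3 → min -3
10 11 5 -3 5 → min -3
11 5 -3 5 0 → min -3
5 -3 5 0 10 → min -3
-3 5 0 10 -7 → min -7
5 0 10 -7 -3 → min -7
0 10 -7 -3 9 → min -7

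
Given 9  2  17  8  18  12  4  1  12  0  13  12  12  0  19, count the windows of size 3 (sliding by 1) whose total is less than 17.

[9, 2, 17] → sum 28
[2, 17, 8] → sum 27
[17, 8, 18] → sum 43
[8, 18, 12] → sum 38
[18, 12, 4] → sum 34
[12, 4, 1] → sum 17
[4, 1, 12] → sum 17
[1, 12, 0] → sum 13  < 17 ✓
[12, 0, 13] → sum 25
[0, 13, 12] → sum 25
[13, 12, 12] → sum 37
[12, 12, 0] → sum 24
[12, 0, 19] → sum 31
1 window satisfy the condition.

1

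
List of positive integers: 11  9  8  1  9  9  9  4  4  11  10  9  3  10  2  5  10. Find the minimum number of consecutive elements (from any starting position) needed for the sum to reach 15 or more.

add 11: running sum 11 < 15
end 1: [11, 9] sum 20, len 2
end 2: [9, 8] sum 17, len 2
end 3: [9, 8, 1] sum 18, len 3
end 4: [8, 1, 9] sum 18, len 3
end 5: [9, 9] sum 18, len 2
end 6: [9, 9] sum 18, len 2
end 7: [9, 9, 4] sum 22, len 3
end 8: [9, 4, 4] sum 17, len 3
end 9: [4, 11] sum 15, len 2
end 10: [11, 10] sum 21, len 2
end 11: [10, 9] sum 19, len 2
end 12: [10, 9, 3] sum 22, len 3
end 13: [9, 3, 10] sum 22, len 3
end 14: [3, 10, 2] sum 15, len 3
end 15: [10, 2, 5] sum 17, len 3
end 16: [5, 10] sum 15, len 2
Shortest qualifying length: 2.

2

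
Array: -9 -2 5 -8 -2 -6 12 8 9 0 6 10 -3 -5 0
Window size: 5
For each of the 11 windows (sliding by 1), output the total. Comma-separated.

-16, -13, 1, 4, 21, 23, 35, 33, 22, 8, 8

[-9, -2, 5, -8, -2] → sum -16
[-2, 5, -8, -2, -6] → sum -13
[5, -8, -2, -6, 12] → sum 1
[-8, -2, -6, 12, 8] → sum 4
[-2, -6, 12, 8, 9] → sum 21
[-6, 12, 8, 9, 0] → sum 23
[12, 8, 9, 0, 6] → sum 35
[8, 9, 0, 6, 10] → sum 33
[9, 0, 6, 10, -3] → sum 22
[0, 6, 10, -3, -5] → sum 8
[6, 10, -3, -5, 0] → sum 8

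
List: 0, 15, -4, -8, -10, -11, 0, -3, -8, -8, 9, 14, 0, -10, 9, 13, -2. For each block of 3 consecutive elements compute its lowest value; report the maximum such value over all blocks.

0

[0, 15, -4] → min -4
[15, -4, -8] → min -8
[-4, -8, -10] → min -10
[-8, -10, -11] → min -11
[-10, -11, 0] → min -11
[-11, 0, -3] → min -11
[0, -3, -8] → min -8
[-3, -8, -8] → min -8
[-8, -8, 9] → min -8
[-8, 9, 14] → min -8
[9, 14, 0] → min 0
[14, 0, -10] → min -10
[0, -10, 9] → min -10
[-10, 9, 13] → min -10
[9, 13, -2] → min -2
Maximum of these is 0.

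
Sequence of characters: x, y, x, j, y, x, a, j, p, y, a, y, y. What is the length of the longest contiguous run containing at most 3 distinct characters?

[x] 1 distinct, len 1
[x, y] 2 distinct, len 2
[x, y, x] 2 distinct, len 3
[x, y, x, j] 3 distinct, len 4
[x, y, x, j, y] 3 distinct, len 5
[x, y, x, j, y, x] 3 distinct, len 6
[y, x, a] 3 distinct, len 3
[x, a, j] 3 distinct, len 3
[a, j, p] 3 distinct, len 3
[j, p, y] 3 distinct, len 3
[p, y, a] 3 distinct, len 3
[p, y, a, y] 3 distinct, len 4
[p, y, a, y, y] 3 distinct, len 5
Longest length with ≤3 distinct: 6.

6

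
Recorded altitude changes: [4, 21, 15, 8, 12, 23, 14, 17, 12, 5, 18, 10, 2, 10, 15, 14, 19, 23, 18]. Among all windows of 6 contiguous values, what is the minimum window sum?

(4, 21, 15, 8, 12, 23) → sum 83
(21, 15, 8, 12, 23, 14) → sum 93
(15, 8, 12, 23, 14, 17) → sum 89
(8, 12, 23, 14, 17, 12) → sum 86
(12, 23, 14, 17, 12, 5) → sum 83
(23, 14, 17, 12, 5, 18) → sum 89
(14, 17, 12, 5, 18, 10) → sum 76
(17, 12, 5, 18, 10, 2) → sum 64
(12, 5, 18, 10, 2, 10) → sum 57
(5, 18, 10, 2, 10, 15) → sum 60
(18, 10, 2, 10, 15, 14) → sum 69
(10, 2, 10, 15, 14, 19) → sum 70
(2, 10, 15, 14, 19, 23) → sum 83
(10, 15, 14, 19, 23, 18) → sum 99
Minimum of these is 57.

57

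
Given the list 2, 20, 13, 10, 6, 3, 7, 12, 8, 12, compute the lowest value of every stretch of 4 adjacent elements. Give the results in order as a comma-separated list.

2, 6, 3, 3, 3, 3, 7

Sliding a size-4 window across the 10 values:
2 20 13 10 → min 2
20 13 10 6 → min 6
13 10 6 3 → min 3
10 6 3 7 → min 3
6 3 7 12 → min 3
3 7 12 8 → min 3
7 12 8 12 → min 7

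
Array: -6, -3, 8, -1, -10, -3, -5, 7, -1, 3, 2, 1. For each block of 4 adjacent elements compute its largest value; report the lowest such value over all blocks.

-1

Each size-4 window and its max:
-6 -3 8 -1 → max 8
-3 8 -1 -10 → max 8
8 -1 -10 -3 → max 8
-1 -10 -3 -5 → max -1
-10 -3 -5 7 → max 7
-3 -5 7 -1 → max 7
-5 7 -1 3 → max 7
7 -1 3 2 → max 7
-1 3 2 1 → max 3
Lowest of these is -1.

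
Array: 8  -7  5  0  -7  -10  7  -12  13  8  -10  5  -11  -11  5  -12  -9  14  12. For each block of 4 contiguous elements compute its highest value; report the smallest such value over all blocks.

8 -7 5 0 → max 8
-7 5 0 -7 → max 5
5 0 -7 -10 → max 5
0 -7 -10 7 → max 7
-7 -10 7 -12 → max 7
-10 7 -12 13 → max 13
7 -12 13 8 → max 13
-12 13 8 -10 → max 13
13 8 -10 5 → max 13
8 -10 5 -11 → max 8
-10 5 -11 -11 → max 5
5 -11 -11 5 → max 5
-11 -11 5 -12 → max 5
-11 5 -12 -9 → max 5
5 -12 -9 14 → max 14
-12 -9 14 12 → max 14
Smallest of these is 5.

5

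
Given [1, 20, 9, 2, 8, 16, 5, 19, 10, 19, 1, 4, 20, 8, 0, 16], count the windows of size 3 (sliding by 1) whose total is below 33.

11

1 20 9 → sum 30  < 33 ✓
20 9 2 → sum 31  < 33 ✓
9 2 8 → sum 19  < 33 ✓
2 8 16 → sum 26  < 33 ✓
8 16 5 → sum 29  < 33 ✓
16 5 19 → sum 40
5 19 10 → sum 34
19 10 19 → sum 48
10 19 1 → sum 30  < 33 ✓
19 1 4 → sum 24  < 33 ✓
1 4 20 → sum 25  < 33 ✓
4 20 8 → sum 32  < 33 ✓
20 8 0 → sum 28  < 33 ✓
8 0 16 → sum 24  < 33 ✓
11 windows satisfy the condition.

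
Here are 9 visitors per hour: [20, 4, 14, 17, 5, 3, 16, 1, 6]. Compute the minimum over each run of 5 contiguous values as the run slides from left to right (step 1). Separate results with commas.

4, 3, 3, 1, 1

20 4 14 17 5 → min 4
4 14 17 5 3 → min 3
14 17 5 3 16 → min 3
17 5 3 16 1 → min 1
5 3 16 1 6 → min 1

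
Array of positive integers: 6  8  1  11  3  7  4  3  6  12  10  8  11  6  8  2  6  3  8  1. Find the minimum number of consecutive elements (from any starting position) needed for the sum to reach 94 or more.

14

Extend right; whenever the sum reaches 94, record the length and shrink from the left:
add 6: running sum 6 < 94
add 8: running sum 14 < 94
add 1: running sum 15 < 94
add 11: running sum 26 < 94
add 3: running sum 29 < 94
add 7: running sum 36 < 94
add 4: running sum 40 < 94
add 3: running sum 43 < 94
add 6: running sum 49 < 94
add 12: running sum 61 < 94
add 10: running sum 71 < 94
add 8: running sum 79 < 94
add 11: running sum 90 < 94
end 13: [6, 8, 1, 11, 3, 7, 4, 3, 6, 12, 10, 8, 11, 6] sum 96, len 14
end 14: [8, 1, 11, 3, 7, 4, 3, 6, 12, 10, 8, 11, 6, 8] sum 98, len 14
end 15: [8, 1, 11, 3, 7, 4, 3, 6, 12, 10, 8, 11, 6, 8, 2] sum 100, len 15
end 16: [11, 3, 7, 4, 3, 6, 12, 10, 8, 11, 6, 8, 2, 6] sum 97, len 14
end 17: [11, 3, 7, 4, 3, 6, 12, 10, 8, 11, 6, 8, 2, 6, 3] sum 100, len 15
end 18: [7, 4, 3, 6, 12, 10, 8, 11, 6, 8, 2, 6, 3, 8] sum 94, len 14
end 19: [7, 4, 3, 6, 12, 10, 8, 11, 6, 8, 2, 6, 3, 8, 1] sum 95, len 15
Shortest qualifying length: 14.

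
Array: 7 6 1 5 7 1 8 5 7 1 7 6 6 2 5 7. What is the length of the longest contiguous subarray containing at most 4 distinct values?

9

[7] 1 distinct, len 1
[7, 6] 2 distinct, len 2
[7, 6, 1] 3 distinct, len 3
[7, 6, 1, 5] 4 distinct, len 4
[7, 6, 1, 5, 7] 4 distinct, len 5
[7, 6, 1, 5, 7, 1] 4 distinct, len 6
[1, 5, 7, 1, 8] 4 distinct, len 5
[1, 5, 7, 1, 8, 5] 4 distinct, len 6
[1, 5, 7, 1, 8, 5, 7] 4 distinct, len 7
[1, 5, 7, 1, 8, 5, 7, 1] 4 distinct, len 8
[1, 5, 7, 1, 8, 5, 7, 1, 7] 4 distinct, len 9
[5, 7, 1, 7, 6] 4 distinct, len 5
[5, 7, 1, 7, 6, 6] 4 distinct, len 6
[7, 1, 7, 6, 6, 2] 4 distinct, len 6
[7, 6, 6, 2, 5] 4 distinct, len 5
[7, 6, 6, 2, 5, 7] 4 distinct, len 6
Longest length with ≤4 distinct: 9.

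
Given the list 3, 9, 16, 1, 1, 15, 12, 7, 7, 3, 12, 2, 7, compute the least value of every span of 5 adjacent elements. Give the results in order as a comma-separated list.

3 9 16 1 1 → min 1
9 16 1 1 15 → min 1
16 1 1 15 12 → min 1
1 1 15 12 7 → min 1
1 15 12 7 7 → min 1
15 12 7 7 3 → min 3
12 7 7 3 12 → min 3
7 7 3 12 2 → min 2
7 3 12 2 7 → min 2

1, 1, 1, 1, 1, 3, 3, 2, 2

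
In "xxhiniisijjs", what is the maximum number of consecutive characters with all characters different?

add x: [x] len 1
add x (repeat x, move left end past it): [x] len 1
add h: [x, h] len 2
add i: [x, h, i] len 3
add n: [x, h, i, n] len 4
add i (repeat i, move left end past it): [n, i] len 2
add i (repeat i, move left end past it): [i] len 1
add s: [i, s] len 2
add i (repeat i, move left end past it): [s, i] len 2
add j: [s, i, j] len 3
add j (repeat j, move left end past it): [j] len 1
add s: [j, s] len 2
Longest all-distinct length: 4.

4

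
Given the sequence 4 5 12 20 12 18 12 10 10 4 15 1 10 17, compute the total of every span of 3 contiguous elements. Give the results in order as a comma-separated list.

Sliding a size-3 window across the 14 values:
[4, 5, 12] → sum 21
[5, 12, 20] → sum 37
[12, 20, 12] → sum 44
[20, 12, 18] → sum 50
[12, 18, 12] → sum 42
[18, 12, 10] → sum 40
[12, 10, 10] → sum 32
[10, 10, 4] → sum 24
[10, 4, 15] → sum 29
[4, 15, 1] → sum 20
[15, 1, 10] → sum 26
[1, 10, 17] → sum 28

21, 37, 44, 50, 42, 40, 32, 24, 29, 20, 26, 28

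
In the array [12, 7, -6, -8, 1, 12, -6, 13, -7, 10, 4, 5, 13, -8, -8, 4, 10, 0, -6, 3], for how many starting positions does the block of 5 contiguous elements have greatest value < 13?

6

(12, 7, -6, -8, 1) → max 12  < 13 ✓
(7, -6, -8, 1, 12) → max 12  < 13 ✓
(-6, -8, 1, 12, -6) → max 12  < 13 ✓
(-8, 1, 12, -6, 13) → max 13
(1, 12, -6, 13, -7) → max 13
(12, -6, 13, -7, 10) → max 13
(-6, 13, -7, 10, 4) → max 13
(13, -7, 10, 4, 5) → max 13
(-7, 10, 4, 5, 13) → max 13
(10, 4, 5, 13, -8) → max 13
(4, 5, 13, -8, -8) → max 13
(5, 13, -8, -8, 4) → max 13
(13, -8, -8, 4, 10) → max 13
(-8, -8, 4, 10, 0) → max 10  < 13 ✓
(-8, 4, 10, 0, -6) → max 10  < 13 ✓
(4, 10, 0, -6, 3) → max 10  < 13 ✓
6 windows satisfy the condition.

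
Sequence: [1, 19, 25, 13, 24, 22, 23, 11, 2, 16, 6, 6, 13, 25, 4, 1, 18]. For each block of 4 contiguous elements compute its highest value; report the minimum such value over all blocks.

Each size-4 window and its max:
[1, 19, 25, 13] → max 25
[19, 25, 13, 24] → max 25
[25, 13, 24, 22] → max 25
[13, 24, 22, 23] → max 24
[24, 22, 23, 11] → max 24
[22, 23, 11, 2] → max 23
[23, 11, 2, 16] → max 23
[11, 2, 16, 6] → max 16
[2, 16, 6, 6] → max 16
[16, 6, 6, 13] → max 16
[6, 6, 13, 25] → max 25
[6, 13, 25, 4] → max 25
[13, 25, 4, 1] → max 25
[25, 4, 1, 18] → max 25
Minimum of these is 16.

16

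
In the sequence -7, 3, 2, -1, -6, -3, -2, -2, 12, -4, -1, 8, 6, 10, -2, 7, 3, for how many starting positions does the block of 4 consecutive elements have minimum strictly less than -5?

5

-7 3 2 -1 → min -7  < -5 ✓
3 2 -1 -6 → min -6  < -5 ✓
2 -1 -6 -3 → min -6  < -5 ✓
-1 -6 -3 -2 → min -6  < -5 ✓
-6 -3 -2 -2 → min -6  < -5 ✓
-3 -2 -2 12 → min -3
-2 -2 12 -4 → min -4
-2 12 -4 -1 → min -4
12 -4 -1 8 → min -4
-4 -1 8 6 → min -4
-1 8 6 10 → min -1
8 6 10 -2 → min -2
6 10 -2 7 → min -2
10 -2 7 3 → min -2
5 windows satisfy the condition.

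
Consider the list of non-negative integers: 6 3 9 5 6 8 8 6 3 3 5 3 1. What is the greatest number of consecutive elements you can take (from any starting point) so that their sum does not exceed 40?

8

Extend to the right; shrink from the left whenever the sum exceeds 40:
[6] sum 6 len 1
[6, 3] sum 9 len 2
[6, 3, 9] sum 18 len 3
[6, 3, 9, 5] sum 23 len 4
[6, 3, 9, 5, 6] sum 29 len 5
[6, 3, 9, 5, 6, 8] sum 37 len 6
[3, 9, 5, 6, 8, 8] sum 39 len 6
[5, 6, 8, 8, 6] sum 33 len 5
[5, 6, 8, 8, 6, 3] sum 36 len 6
[5, 6, 8, 8, 6, 3, 3] sum 39 len 7
[6, 8, 8, 6, 3, 3, 5] sum 39 len 7
[8, 8, 6, 3, 3, 5, 3] sum 36 len 7
[8, 8, 6, 3, 3, 5, 3, 1] sum 37 len 8
Longest length seen: 8.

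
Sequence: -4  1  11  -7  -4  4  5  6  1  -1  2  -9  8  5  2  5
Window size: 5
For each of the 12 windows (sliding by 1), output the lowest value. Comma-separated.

-7, -7, -7, -7, -4, -1, -1, -9, -9, -9, -9, -9

[-4, 1, 11, -7, -4] → min -7
[1, 11, -7, -4, 4] → min -7
[11, -7, -4, 4, 5] → min -7
[-7, -4, 4, 5, 6] → min -7
[-4, 4, 5, 6, 1] → min -4
[4, 5, 6, 1, -1] → min -1
[5, 6, 1, -1, 2] → min -1
[6, 1, -1, 2, -9] → min -9
[1, -1, 2, -9, 8] → min -9
[-1, 2, -9, 8, 5] → min -9
[2, -9, 8, 5, 2] → min -9
[-9, 8, 5, 2, 5] → min -9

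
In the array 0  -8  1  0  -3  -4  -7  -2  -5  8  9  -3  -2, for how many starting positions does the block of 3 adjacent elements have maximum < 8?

0 -8 1 → max 1  < 8 ✓
-8 1 0 → max 1  < 8 ✓
1 0 -3 → max 1  < 8 ✓
0 -3 -4 → max 0  < 8 ✓
-3 -4 -7 → max -3  < 8 ✓
-4 -7 -2 → max -2  < 8 ✓
-7 -2 -5 → max -2  < 8 ✓
-2 -5 8 → max 8
-5 8 9 → max 9
8 9 -3 → max 9
9 -3 -2 → max 9
7 windows satisfy the condition.

7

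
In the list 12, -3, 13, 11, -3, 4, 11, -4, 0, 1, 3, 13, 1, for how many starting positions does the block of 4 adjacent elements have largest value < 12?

12 -3 13 11 → max 13
-3 13 11 -3 → max 13
13 11 -3 4 → max 13
11 -3 4 11 → max 11  < 12 ✓
-3 4 11 -4 → max 11  < 12 ✓
4 11 -4 0 → max 11  < 12 ✓
11 -4 0 1 → max 11  < 12 ✓
-4 0 1 3 → max 3  < 12 ✓
0 1 3 13 → max 13
1 3 13 1 → max 13
5 windows satisfy the condition.

5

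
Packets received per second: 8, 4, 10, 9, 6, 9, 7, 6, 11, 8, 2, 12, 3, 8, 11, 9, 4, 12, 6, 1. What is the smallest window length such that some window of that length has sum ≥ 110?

add 8: running sum 8 < 110
add 4: running sum 12 < 110
add 10: running sum 22 < 110
add 9: running sum 31 < 110
add 6: running sum 37 < 110
add 9: running sum 46 < 110
add 7: running sum 53 < 110
add 6: running sum 59 < 110
add 11: running sum 70 < 110
add 8: running sum 78 < 110
add 2: running sum 80 < 110
add 12: running sum 92 < 110
add 3: running sum 95 < 110
add 8: running sum 103 < 110
end 14: [8, 4, 10, 9, 6, 9, 7, 6, 11, 8, 2, 12, 3, 8, 11] sum 114, len 15
end 15: [10, 9, 6, 9, 7, 6, 11, 8, 2, 12, 3, 8, 11, 9] sum 111, len 14
end 16: [10, 9, 6, 9, 7, 6, 11, 8, 2, 12, 3, 8, 11, 9, 4] sum 115, len 15
end 17: [9, 6, 9, 7, 6, 11, 8, 2, 12, 3, 8, 11, 9, 4, 12] sum 117, len 15
end 18: [6, 9, 7, 6, 11, 8, 2, 12, 3, 8, 11, 9, 4, 12, 6] sum 114, len 15
end 19: [6, 9, 7, 6, 11, 8, 2, 12, 3, 8, 11, 9, 4, 12, 6, 1] sum 115, len 16
Shortest qualifying length: 14.

14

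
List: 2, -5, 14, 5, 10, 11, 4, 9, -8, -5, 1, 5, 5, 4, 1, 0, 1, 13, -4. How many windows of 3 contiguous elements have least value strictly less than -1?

7

2 -5 14 → min -5  < -1 ✓
-5 14 5 → min -5  < -1 ✓
14 5 10 → min 5
5 10 11 → min 5
10 11 4 → min 4
11 4 9 → min 4
4 9 -8 → min -8  < -1 ✓
9 -8 -5 → min -8  < -1 ✓
-8 -5 1 → min -8  < -1 ✓
-5 1 5 → min -5  < -1 ✓
1 5 5 → min 1
5 5 4 → min 4
5 4 1 → min 1
4 1 0 → min 0
1 0 1 → min 0
0 1 13 → min 0
1 13 -4 → min -4  < -1 ✓
7 windows satisfy the condition.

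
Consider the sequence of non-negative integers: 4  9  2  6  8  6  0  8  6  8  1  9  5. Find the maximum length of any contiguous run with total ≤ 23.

5

→ 4: sum 4, len 1
→ 9: sum 13, len 2
→ 2: sum 15, len 3
→ 6: sum 21, len 4
→ 8 (dropped 4, 9): sum 16, len 3
→ 6: sum 22, len 4
→ 0: sum 22, len 5
→ 8 (dropped 2, 6): sum 22, len 4
→ 6 (dropped 8): sum 20, len 4
→ 8 (dropped 6): sum 22, len 4
→ 1: sum 23, len 5
→ 9 (dropped 0, 8, 6): sum 18, len 3
→ 5: sum 23, len 4
Longest length seen: 5.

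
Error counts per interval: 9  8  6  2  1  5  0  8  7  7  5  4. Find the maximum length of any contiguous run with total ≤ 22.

6

add 9: [9] sum 9, len 1
add 8: [9, 8] sum 17, len 2
add 6: [8, 6] sum 14, len 2
add 2: [8, 6, 2] sum 16, len 3
add 1: [8, 6, 2, 1] sum 17, len 4
add 5: [8, 6, 2, 1, 5] sum 22, len 5
add 0: [8, 6, 2, 1, 5, 0] sum 22, len 6
add 8: [6, 2, 1, 5, 0, 8] sum 22, len 6
add 7: [1, 5, 0, 8, 7] sum 21, len 5
add 7: [0, 8, 7, 7] sum 22, len 4
add 5: [7, 7, 5] sum 19, len 3
add 4: [7, 5, 4] sum 16, len 3
Longest length seen: 6.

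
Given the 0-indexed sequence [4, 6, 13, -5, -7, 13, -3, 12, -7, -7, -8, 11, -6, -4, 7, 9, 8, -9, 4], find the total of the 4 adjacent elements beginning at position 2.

14

Elements at indices 2..5: 13, -5, -7, 13
sum(13, -5, -7, 13) = 14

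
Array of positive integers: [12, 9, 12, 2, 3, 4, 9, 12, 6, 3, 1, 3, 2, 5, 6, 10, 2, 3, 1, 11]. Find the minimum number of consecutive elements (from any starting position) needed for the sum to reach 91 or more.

add 12: running sum 12 < 91
add 9: running sum 21 < 91
add 12: running sum 33 < 91
add 2: running sum 35 < 91
add 3: running sum 38 < 91
add 4: running sum 42 < 91
add 9: running sum 51 < 91
add 12: running sum 63 < 91
add 6: running sum 69 < 91
add 3: running sum 72 < 91
add 1: running sum 73 < 91
add 3: running sum 76 < 91
add 2: running sum 78 < 91
add 5: running sum 83 < 91
add 6: running sum 89 < 91
end 15: [12, 9, 12, 2, 3, 4, 9, 12, 6, 3, 1, 3, 2, 5, 6, 10] sum 99, len 16
end 16: [12, 9, 12, 2, 3, 4, 9, 12, 6, 3, 1, 3, 2, 5, 6, 10, 2] sum 101, len 17
end 17: [9, 12, 2, 3, 4, 9, 12, 6, 3, 1, 3, 2, 5, 6, 10, 2, 3] sum 92, len 17
end 18: [9, 12, 2, 3, 4, 9, 12, 6, 3, 1, 3, 2, 5, 6, 10, 2, 3, 1] sum 93, len 18
end 19: [12, 2, 3, 4, 9, 12, 6, 3, 1, 3, 2, 5, 6, 10, 2, 3, 1, 11] sum 95, len 18
Shortest qualifying length: 16.

16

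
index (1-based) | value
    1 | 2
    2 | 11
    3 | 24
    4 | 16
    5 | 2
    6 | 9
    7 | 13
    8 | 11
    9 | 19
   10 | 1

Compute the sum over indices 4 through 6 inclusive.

Elements at indices 4..6: 16, 2, 9
sum(16, 2, 9) = 27

27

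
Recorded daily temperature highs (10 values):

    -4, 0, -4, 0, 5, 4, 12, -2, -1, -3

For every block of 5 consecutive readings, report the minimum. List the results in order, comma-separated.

-4, -4, -4, -2, -2, -3

-4 0 -4 0 5 → min -4
0 -4 0 5 4 → min -4
-4 0 5 4 12 → min -4
0 5 4 12 -2 → min -2
5 4 12 -2 -1 → min -2
4 12 -2 -1 -3 → min -3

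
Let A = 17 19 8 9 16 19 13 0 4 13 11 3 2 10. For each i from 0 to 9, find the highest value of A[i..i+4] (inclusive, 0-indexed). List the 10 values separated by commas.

19, 19, 19, 19, 19, 19, 13, 13, 13, 13

Sliding a size-5 window across the 14 values:
17 19 8 9 16 → max 19
19 8 9 16 19 → max 19
8 9 16 19 13 → max 19
9 16 19 13 0 → max 19
16 19 13 0 4 → max 19
19 13 0 4 13 → max 19
13 0 4 13 11 → max 13
0 4 13 11 3 → max 13
4 13 11 3 2 → max 13
13 11 3 2 10 → max 13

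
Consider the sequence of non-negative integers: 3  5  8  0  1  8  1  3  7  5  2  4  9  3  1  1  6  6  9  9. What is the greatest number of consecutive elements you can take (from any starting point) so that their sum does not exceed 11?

4

[3] sum 3 len 1
[3, 5] sum 8 len 2
[8] sum 8 len 1
[8, 0] sum 8 len 2
[8, 0, 1] sum 9 len 3
[0, 1, 8] sum 9 len 3
[0, 1, 8, 1] sum 10 len 4
[1, 3] sum 4 len 2
[1, 3, 7] sum 11 len 3
[5] sum 5 len 1
[5, 2] sum 7 len 2
[5, 2, 4] sum 11 len 3
[9] sum 9 len 1
[3] sum 3 len 1
[3, 1] sum 4 len 2
[3, 1, 1] sum 5 len 3
[3, 1, 1, 6] sum 11 len 4
[6] sum 6 len 1
[9] sum 9 len 1
[9] sum 9 len 1
Longest length seen: 4.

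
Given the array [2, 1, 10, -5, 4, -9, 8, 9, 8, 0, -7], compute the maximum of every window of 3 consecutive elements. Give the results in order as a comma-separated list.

10, 10, 10, 4, 8, 9, 9, 9, 8

(2, 1, 10) → max 10
(1, 10, -5) → max 10
(10, -5, 4) → max 10
(-5, 4, -9) → max 4
(4, -9, 8) → max 8
(-9, 8, 9) → max 9
(8, 9, 8) → max 9
(9, 8, 0) → max 9
(8, 0, -7) → max 8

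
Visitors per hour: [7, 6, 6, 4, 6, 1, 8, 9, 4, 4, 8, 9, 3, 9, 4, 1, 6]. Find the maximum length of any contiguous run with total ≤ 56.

10

→ 7: sum 7, len 1
→ 6: sum 13, len 2
→ 6: sum 19, len 3
→ 4: sum 23, len 4
→ 6: sum 29, len 5
→ 1: sum 30, len 6
→ 8: sum 38, len 7
→ 9: sum 47, len 8
→ 4: sum 51, len 9
→ 4: sum 55, len 10
→ 8 (dropped 7): sum 56, len 10
→ 9 (dropped 6, 6): sum 53, len 9
→ 3: sum 56, len 10
→ 9 (dropped 4, 6): sum 55, len 9
→ 4 (dropped 1, 8): sum 50, len 8
→ 1: sum 51, len 9
→ 6 (dropped 9): sum 48, len 9
Longest length seen: 10.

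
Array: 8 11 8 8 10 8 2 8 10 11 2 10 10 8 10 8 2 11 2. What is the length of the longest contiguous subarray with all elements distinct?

4

[8] len 1
[8, 11] len 2
[11, 8] len 2
[8] len 1
[8, 10] len 2
[10, 8] len 2
[10, 8, 2] len 3
[2, 8] len 2
[2, 8, 10] len 3
[2, 8, 10, 11] len 4
[8, 10, 11, 2] len 4
[11, 2, 10] len 3
[10] len 1
[10, 8] len 2
[8, 10] len 2
[10, 8] len 2
[10, 8, 2] len 3
[10, 8, 2, 11] len 4
[11, 2] len 2
Longest all-distinct length: 4.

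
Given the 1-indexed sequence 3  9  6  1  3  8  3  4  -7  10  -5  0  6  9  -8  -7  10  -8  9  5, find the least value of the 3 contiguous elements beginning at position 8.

Elements at indices 8..10: 4, -7, 10
min(4, -7, 10) = -7

-7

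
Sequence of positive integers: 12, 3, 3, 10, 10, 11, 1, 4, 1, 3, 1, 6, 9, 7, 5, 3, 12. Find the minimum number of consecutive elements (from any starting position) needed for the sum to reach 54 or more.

8

Extend right; whenever the sum reaches 54, record the length and shrink from the left:
add 12: running sum 12 < 54
add 3: running sum 15 < 54
add 3: running sum 18 < 54
add 10: running sum 28 < 54
add 10: running sum 38 < 54
add 11: running sum 49 < 54
add 1: running sum 50 < 54
add 4: shortest ending here [12, 3, 3, 10, 10, 11, 1, 4] sum 54, len 8
add 1: shortest ending here [12, 3, 3, 10, 10, 11, 1, 4, 1] sum 55, len 9
add 3: shortest ending here [12, 3, 3, 10, 10, 11, 1, 4, 1, 3] sum 58, len 10
add 1: shortest ending here [12, 3, 3, 10, 10, 11, 1, 4, 1, 3, 1] sum 59, len 11
add 6: shortest ending here [12, 3, 3, 10, 10, 11, 1, 4, 1, 3, 1, 6] sum 65, len 12
add 9: shortest ending here [10, 10, 11, 1, 4, 1, 3, 1, 6, 9] sum 56, len 10
add 7: shortest ending here [10, 10, 11, 1, 4, 1, 3, 1, 6, 9, 7] sum 63, len 11
add 5: shortest ending here [10, 11, 1, 4, 1, 3, 1, 6, 9, 7, 5] sum 58, len 11
add 3: shortest ending here [10, 11, 1, 4, 1, 3, 1, 6, 9, 7, 5, 3] sum 61, len 12
add 12: shortest ending here [11, 1, 4, 1, 3, 1, 6, 9, 7, 5, 3, 12] sum 63, len 12
Shortest qualifying length: 8.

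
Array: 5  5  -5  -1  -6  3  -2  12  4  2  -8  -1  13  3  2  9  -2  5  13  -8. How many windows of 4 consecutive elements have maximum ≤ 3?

2

5 5 -5 -1 → max 5
5 -5 -1 -6 → max 5
-5 -1 -6 3 → max 3  ≤ 3 ✓
-1 -6 3 -2 → max 3  ≤ 3 ✓
-6 3 -2 12 → max 12
3 -2 12 4 → max 12
-2 12 4 2 → max 12
12 4 2 -8 → max 12
4 2 -8 -1 → max 4
2 -8 -1 13 → max 13
-8 -1 13 3 → max 13
-1 13 3 2 → max 13
13 3 2 9 → max 13
3 2 9 -2 → max 9
2 9 -2 5 → max 9
9 -2 5 13 → max 13
-2 5 13 -8 → max 13
2 windows satisfy the condition.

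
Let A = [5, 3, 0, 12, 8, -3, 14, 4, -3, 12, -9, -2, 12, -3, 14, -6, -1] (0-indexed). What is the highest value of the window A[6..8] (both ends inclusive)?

Elements at indices 6..8: 14, 4, -3
max(14, 4, -3) = 14

14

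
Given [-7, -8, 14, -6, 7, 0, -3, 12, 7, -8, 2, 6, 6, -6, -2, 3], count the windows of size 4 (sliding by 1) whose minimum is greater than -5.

-7 -8 14 -6 → min -8
-8 14 -6 7 → min -8
14 -6 7 0 → min -6
-6 7 0 -3 → min -6
7 0 -3 12 → min -3  > -5 ✓
0 -3 12 7 → min -3  > -5 ✓
-3 12 7 -8 → min -8
12 7 -8 2 → min -8
7 -8 2 6 → min -8
-8 2 6 6 → min -8
2 6 6 -6 → min -6
6 6 -6 -2 → min -6
6 -6 -2 3 → min -6
2 windows satisfy the condition.

2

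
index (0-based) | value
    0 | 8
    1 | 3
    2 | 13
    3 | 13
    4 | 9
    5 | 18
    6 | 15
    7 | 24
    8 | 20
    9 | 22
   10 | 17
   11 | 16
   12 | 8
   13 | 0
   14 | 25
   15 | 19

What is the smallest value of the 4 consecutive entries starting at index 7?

17

Elements at indices 7..10: 24, 20, 22, 17
min(24, 20, 22, 17) = 17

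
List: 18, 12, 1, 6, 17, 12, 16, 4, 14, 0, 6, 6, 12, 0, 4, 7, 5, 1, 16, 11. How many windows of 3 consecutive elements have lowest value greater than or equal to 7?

1

(18, 12, 1) → min 1
(12, 1, 6) → min 1
(1, 6, 17) → min 1
(6, 17, 12) → min 6
(17, 12, 16) → min 12  ≥ 7 ✓
(12, 16, 4) → min 4
(16, 4, 14) → min 4
(4, 14, 0) → min 0
(14, 0, 6) → min 0
(0, 6, 6) → min 0
(6, 6, 12) → min 6
(6, 12, 0) → min 0
(12, 0, 4) → min 0
(0, 4, 7) → min 0
(4, 7, 5) → min 4
(7, 5, 1) → min 1
(5, 1, 16) → min 1
(1, 16, 11) → min 1
1 window satisfy the condition.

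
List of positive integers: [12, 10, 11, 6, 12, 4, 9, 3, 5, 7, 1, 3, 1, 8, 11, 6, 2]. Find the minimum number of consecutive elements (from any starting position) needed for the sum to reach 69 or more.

Extend right; whenever the sum reaches 69, record the length and shrink from the left:
add 12: running sum 12 < 69
add 10: running sum 22 < 69
add 11: running sum 33 < 69
add 6: running sum 39 < 69
add 12: running sum 51 < 69
add 4: running sum 55 < 69
add 9: running sum 64 < 69
add 3: running sum 67 < 69
add 5: shortest ending here [12, 10, 11, 6, 12, 4, 9, 3, 5] sum 72, len 9
add 7: shortest ending here [12, 10, 11, 6, 12, 4, 9, 3, 5, 7] sum 79, len 10
add 1: shortest ending here [12, 10, 11, 6, 12, 4, 9, 3, 5, 7, 1] sum 80, len 11
add 3: shortest ending here [10, 11, 6, 12, 4, 9, 3, 5, 7, 1, 3] sum 71, len 11
add 1: shortest ending here [10, 11, 6, 12, 4, 9, 3, 5, 7, 1, 3, 1] sum 72, len 12
add 8: shortest ending here [11, 6, 12, 4, 9, 3, 5, 7, 1, 3, 1, 8] sum 70, len 12
add 11: shortest ending here [6, 12, 4, 9, 3, 5, 7, 1, 3, 1, 8, 11] sum 70, len 12
add 6: shortest ending here [12, 4, 9, 3, 5, 7, 1, 3, 1, 8, 11, 6] sum 70, len 12
add 2: shortest ending here [12, 4, 9, 3, 5, 7, 1, 3, 1, 8, 11, 6, 2] sum 72, len 13
Shortest qualifying length: 9.

9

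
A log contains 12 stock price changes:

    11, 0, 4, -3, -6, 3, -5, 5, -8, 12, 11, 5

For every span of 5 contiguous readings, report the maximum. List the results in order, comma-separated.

Sliding a size-5 window across the 12 values:
[11, 0, 4, -3, -6] → max 11
[0, 4, -3, -6, 3] → max 4
[4, -3, -6, 3, -5] → max 4
[-3, -6, 3, -5, 5] → max 5
[-6, 3, -5, 5, -8] → max 5
[3, -5, 5, -8, 12] → max 12
[-5, 5, -8, 12, 11] → max 12
[5, -8, 12, 11, 5] → max 12

11, 4, 4, 5, 5, 12, 12, 12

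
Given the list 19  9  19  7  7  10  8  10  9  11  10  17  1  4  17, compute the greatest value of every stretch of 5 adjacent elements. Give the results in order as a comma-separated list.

19, 19, 19, 10, 10, 11, 11, 17, 17, 17, 17

19 9 19 7 7 → max 19
9 19 7 7 10 → max 19
19 7 7 10 8 → max 19
7 7 10 8 10 → max 10
7 10 8 10 9 → max 10
10 8 10 9 11 → max 11
8 10 9 11 10 → max 11
10 9 11 10 17 → max 17
9 11 10 17 1 → max 17
11 10 17 1 4 → max 17
10 17 1 4 17 → max 17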